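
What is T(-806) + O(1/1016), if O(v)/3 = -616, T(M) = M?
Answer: -2654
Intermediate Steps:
O(v) = -1848 (O(v) = 3*(-616) = -1848)
T(-806) + O(1/1016) = -806 - 1848 = -2654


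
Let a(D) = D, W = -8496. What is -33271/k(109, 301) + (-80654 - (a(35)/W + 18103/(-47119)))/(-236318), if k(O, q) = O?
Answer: -3144034921834288985/10311785466033888 ≈ -304.90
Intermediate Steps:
-33271/k(109, 301) + (-80654 - (a(35)/W + 18103/(-47119)))/(-236318) = -33271/109 + (-80654 - (35/(-8496) + 18103/(-47119)))/(-236318) = -33271*1/109 + (-80654 - (35*(-1/8496) + 18103*(-1/47119)))*(-1/236318) = -33271/109 + (-80654 - (-35/8496 - 18103/47119))*(-1/236318) = -33271/109 + (-80654 - 1*(-155452253/400323024))*(-1/236318) = -33271/109 + (-80654 + 155452253/400323024)*(-1/236318) = -33271/109 - 32287497725443/400323024*(-1/236318) = -33271/109 + 32287497725443/94603536385632 = -3144034921834288985/10311785466033888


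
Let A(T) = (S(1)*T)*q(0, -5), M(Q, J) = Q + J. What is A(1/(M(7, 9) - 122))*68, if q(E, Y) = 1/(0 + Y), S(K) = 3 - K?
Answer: 68/265 ≈ 0.25660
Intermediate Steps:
M(Q, J) = J + Q
q(E, Y) = 1/Y
A(T) = -2*T/5 (A(T) = ((3 - 1*1)*T)/(-5) = ((3 - 1)*T)*(-1/5) = (2*T)*(-1/5) = -2*T/5)
A(1/(M(7, 9) - 122))*68 = -2/(5*((9 + 7) - 122))*68 = -2/(5*(16 - 122))*68 = -2/5/(-106)*68 = -2/5*(-1/106)*68 = (1/265)*68 = 68/265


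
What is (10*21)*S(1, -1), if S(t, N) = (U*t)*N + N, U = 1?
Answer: -420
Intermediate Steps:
S(t, N) = N + N*t (S(t, N) = (1*t)*N + N = t*N + N = N*t + N = N + N*t)
(10*21)*S(1, -1) = (10*21)*(-(1 + 1)) = 210*(-1*2) = 210*(-2) = -420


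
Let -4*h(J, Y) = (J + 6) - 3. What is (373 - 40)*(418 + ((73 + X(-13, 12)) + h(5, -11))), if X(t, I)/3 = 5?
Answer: 167832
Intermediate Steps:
h(J, Y) = -¾ - J/4 (h(J, Y) = -((J + 6) - 3)/4 = -((6 + J) - 3)/4 = -(3 + J)/4 = -¾ - J/4)
X(t, I) = 15 (X(t, I) = 3*5 = 15)
(373 - 40)*(418 + ((73 + X(-13, 12)) + h(5, -11))) = (373 - 40)*(418 + ((73 + 15) + (-¾ - ¼*5))) = 333*(418 + (88 + (-¾ - 5/4))) = 333*(418 + (88 - 2)) = 333*(418 + 86) = 333*504 = 167832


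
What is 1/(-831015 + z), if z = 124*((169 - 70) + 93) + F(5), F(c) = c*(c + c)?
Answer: -1/807157 ≈ -1.2389e-6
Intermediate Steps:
F(c) = 2*c² (F(c) = c*(2*c) = 2*c²)
z = 23858 (z = 124*((169 - 70) + 93) + 2*5² = 124*(99 + 93) + 2*25 = 124*192 + 50 = 23808 + 50 = 23858)
1/(-831015 + z) = 1/(-831015 + 23858) = 1/(-807157) = -1/807157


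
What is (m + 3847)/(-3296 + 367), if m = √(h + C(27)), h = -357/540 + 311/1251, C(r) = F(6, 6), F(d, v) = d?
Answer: -3847/2929 - √97160305/12213930 ≈ -1.3142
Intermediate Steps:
C(r) = 6
h = -10321/25020 (h = -357*1/540 + 311*(1/1251) = -119/180 + 311/1251 = -10321/25020 ≈ -0.41251)
m = √97160305/4170 (m = √(-10321/25020 + 6) = √(139799/25020) = √97160305/4170 ≈ 2.3638)
(m + 3847)/(-3296 + 367) = (√97160305/4170 + 3847)/(-3296 + 367) = (3847 + √97160305/4170)/(-2929) = (3847 + √97160305/4170)*(-1/2929) = -3847/2929 - √97160305/12213930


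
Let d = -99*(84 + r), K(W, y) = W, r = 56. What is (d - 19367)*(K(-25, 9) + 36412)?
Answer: -1209030849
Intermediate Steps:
d = -13860 (d = -99*(84 + 56) = -99*140 = -13860)
(d - 19367)*(K(-25, 9) + 36412) = (-13860 - 19367)*(-25 + 36412) = -33227*36387 = -1209030849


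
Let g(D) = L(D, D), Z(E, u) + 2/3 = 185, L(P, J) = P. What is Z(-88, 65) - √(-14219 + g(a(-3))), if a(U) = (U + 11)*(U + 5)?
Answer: 553/3 - I*√14203 ≈ 184.33 - 119.18*I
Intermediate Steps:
a(U) = (5 + U)*(11 + U) (a(U) = (11 + U)*(5 + U) = (5 + U)*(11 + U))
Z(E, u) = 553/3 (Z(E, u) = -⅔ + 185 = 553/3)
g(D) = D
Z(-88, 65) - √(-14219 + g(a(-3))) = 553/3 - √(-14219 + (55 + (-3)² + 16*(-3))) = 553/3 - √(-14219 + (55 + 9 - 48)) = 553/3 - √(-14219 + 16) = 553/3 - √(-14203) = 553/3 - I*√14203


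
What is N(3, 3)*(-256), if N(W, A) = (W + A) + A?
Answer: -2304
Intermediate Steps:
N(W, A) = W + 2*A (N(W, A) = (A + W) + A = W + 2*A)
N(3, 3)*(-256) = (3 + 2*3)*(-256) = (3 + 6)*(-256) = 9*(-256) = -2304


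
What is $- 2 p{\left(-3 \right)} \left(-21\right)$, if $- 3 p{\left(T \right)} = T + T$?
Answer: $84$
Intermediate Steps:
$p{\left(T \right)} = - \frac{2 T}{3}$ ($p{\left(T \right)} = - \frac{T + T}{3} = - \frac{2 T}{3}$)
$- 2 p{\left(-3 \right)} \left(-21\right) = - 2 \left(\left(- \frac{2}{3}\right) \left(-3\right)\right) \left(-21\right) = \left(-2\right) 2 \left(-21\right) = \left(-4\right) \left(-21\right) = 84$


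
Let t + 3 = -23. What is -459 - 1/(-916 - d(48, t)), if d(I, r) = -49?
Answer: -397952/867 ≈ -459.00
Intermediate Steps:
t = -26 (t = -3 - 23 = -26)
-459 - 1/(-916 - d(48, t)) = -459 - 1/(-916 - 1*(-49)) = -459 - 1/(-916 + 49) = -459 - 1/(-867) = -459 - 1*(-1/867) = -459 + 1/867 = -397952/867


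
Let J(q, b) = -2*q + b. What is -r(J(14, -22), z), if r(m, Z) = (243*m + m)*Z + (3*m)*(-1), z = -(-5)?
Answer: 60850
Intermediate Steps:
z = 5 (z = -1*(-5) = 5)
J(q, b) = b - 2*q
r(m, Z) = -3*m + 244*Z*m (r(m, Z) = (244*m)*Z - 3*m = 244*Z*m - 3*m = -3*m + 244*Z*m)
-r(J(14, -22), z) = -(-22 - 2*14)*(-3 + 244*5) = -(-22 - 28)*(-3 + 1220) = -(-50)*1217 = -1*(-60850) = 60850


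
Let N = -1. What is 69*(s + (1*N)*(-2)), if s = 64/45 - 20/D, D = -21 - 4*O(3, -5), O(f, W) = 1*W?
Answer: 24242/15 ≈ 1616.1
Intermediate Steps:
O(f, W) = W
D = -1 (D = -21 - 4*(-5) = -21 + 20 = -1)
s = 964/45 (s = 64/45 - 20/(-1) = 64*(1/45) - 20*(-1) = 64/45 + 20 = 964/45 ≈ 21.422)
69*(s + (1*N)*(-2)) = 69*(964/45 + (1*(-1))*(-2)) = 69*(964/45 - 1*(-2)) = 69*(964/45 + 2) = 69*(1054/45) = 24242/15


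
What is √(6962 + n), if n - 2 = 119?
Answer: 3*√787 ≈ 84.161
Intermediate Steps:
n = 121 (n = 2 + 119 = 121)
√(6962 + n) = √(6962 + 121) = √7083 = 3*√787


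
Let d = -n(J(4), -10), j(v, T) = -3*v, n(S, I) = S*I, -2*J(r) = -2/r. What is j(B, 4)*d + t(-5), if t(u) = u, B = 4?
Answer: -35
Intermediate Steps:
J(r) = 1/r (J(r) = -(-1)/r = 1/r)
n(S, I) = I*S
d = 5/2 (d = -(-10)/4 = -1*(-5/2) = 5/2 ≈ 2.5000)
j(B, 4)*d + t(-5) = -3*4*(5/2) - 5 = -12*5/2 - 5 = -30 - 5 = -35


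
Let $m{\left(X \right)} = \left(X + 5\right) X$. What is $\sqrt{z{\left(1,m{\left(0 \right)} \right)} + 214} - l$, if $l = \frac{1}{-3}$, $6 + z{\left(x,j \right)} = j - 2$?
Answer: $\frac{1}{3} + \sqrt{206} \approx 14.686$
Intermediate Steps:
$m{\left(X \right)} = X \left(5 + X\right)$ ($m{\left(X \right)} = \left(5 + X\right) X = X \left(5 + X\right)$)
$z{\left(x,j \right)} = -8 + j$ ($z{\left(x,j \right)} = -6 + \left(j - 2\right) = -6 + \left(-2 + j\right) = -8 + j$)
$l = - \frac{1}{3} \approx -0.33333$
$\sqrt{z{\left(1,m{\left(0 \right)} \right)} + 214} - l = \sqrt{\left(-8 + 0 \left(5 + 0\right)\right) + 214} - - \frac{1}{3} = \sqrt{\left(-8 + 0 \cdot 5\right) + 214} + \frac{1}{3} = \sqrt{\left(-8 + 0\right) + 214} + \frac{1}{3} = \sqrt{-8 + 214} + \frac{1}{3} = \sqrt{206} + \frac{1}{3} = \frac{1}{3} + \sqrt{206}$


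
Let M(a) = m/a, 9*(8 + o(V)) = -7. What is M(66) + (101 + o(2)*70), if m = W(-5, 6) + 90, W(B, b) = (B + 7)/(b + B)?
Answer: -50693/99 ≈ -512.05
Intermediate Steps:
o(V) = -79/9 (o(V) = -8 + (⅑)*(-7) = -8 - 7/9 = -79/9)
W(B, b) = (7 + B)/(B + b)
m = 92 (m = (7 - 5)/(-5 + 6) + 90 = 2/1 + 90 = 1*2 + 90 = 2 + 90 = 92)
M(a) = 92/a
M(66) + (101 + o(2)*70) = 92/66 + (101 - 79/9*70) = 92*(1/66) + (101 - 5530/9) = 46/33 - 4621/9 = -50693/99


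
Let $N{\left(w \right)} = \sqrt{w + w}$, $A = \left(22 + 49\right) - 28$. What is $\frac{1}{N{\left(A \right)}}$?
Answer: $\frac{\sqrt{86}}{86} \approx 0.10783$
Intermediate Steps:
$A = 43$ ($A = 71 - 28 = 43$)
$N{\left(w \right)} = \sqrt{2} \sqrt{w}$ ($N{\left(w \right)} = \sqrt{2 w} = \sqrt{2} \sqrt{w}$)
$\frac{1}{N{\left(A \right)}} = \frac{1}{\sqrt{2} \sqrt{43}} = \frac{1}{\sqrt{86}} = \frac{\sqrt{86}}{86}$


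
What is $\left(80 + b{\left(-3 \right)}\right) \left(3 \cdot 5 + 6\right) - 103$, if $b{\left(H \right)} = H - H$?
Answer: $1577$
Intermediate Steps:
$b{\left(H \right)} = 0$
$\left(80 + b{\left(-3 \right)}\right) \left(3 \cdot 5 + 6\right) - 103 = \left(80 + 0\right) \left(3 \cdot 5 + 6\right) - 103 = 80 \left(15 + 6\right) - 103 = 80 \cdot 21 - 103 = 1680 - 103 = 1577$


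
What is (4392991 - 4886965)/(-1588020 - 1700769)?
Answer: 54886/365421 ≈ 0.15020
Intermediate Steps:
(4392991 - 4886965)/(-1588020 - 1700769) = -493974/(-3288789) = -493974*(-1/3288789) = 54886/365421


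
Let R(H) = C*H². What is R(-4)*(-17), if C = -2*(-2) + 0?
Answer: -1088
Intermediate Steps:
C = 4 (C = 4 + 0 = 4)
R(H) = 4*H²
R(-4)*(-17) = (4*(-4)²)*(-17) = (4*16)*(-17) = 64*(-17) = -1088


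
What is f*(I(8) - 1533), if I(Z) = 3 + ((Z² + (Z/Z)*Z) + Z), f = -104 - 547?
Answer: 943950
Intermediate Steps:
f = -651
I(Z) = 3 + Z² + 2*Z (I(Z) = 3 + ((Z² + 1*Z) + Z) = 3 + ((Z² + Z) + Z) = 3 + ((Z + Z²) + Z) = 3 + (Z² + 2*Z) = 3 + Z² + 2*Z)
f*(I(8) - 1533) = -651*((3 + 8² + 2*8) - 1533) = -651*((3 + 64 + 16) - 1533) = -651*(83 - 1533) = -651*(-1450) = 943950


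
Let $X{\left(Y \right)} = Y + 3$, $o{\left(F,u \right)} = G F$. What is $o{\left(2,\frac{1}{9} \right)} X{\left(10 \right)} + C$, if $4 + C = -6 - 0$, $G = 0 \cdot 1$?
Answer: $-10$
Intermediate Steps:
$G = 0$
$o{\left(F,u \right)} = 0$ ($o{\left(F,u \right)} = 0 F = 0$)
$C = -10$ ($C = -4 - 6 = -10$)
$X{\left(Y \right)} = 3 + Y$
$o{\left(2,\frac{1}{9} \right)} X{\left(10 \right)} + C = 0 \left(3 + 10\right) - 10 = 0 \cdot 13 - 10 = 0 - 10 = -10$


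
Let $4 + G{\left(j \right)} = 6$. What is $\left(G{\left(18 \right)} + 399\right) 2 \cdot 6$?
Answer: $4812$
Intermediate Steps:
$G{\left(j \right)} = 2$ ($G{\left(j \right)} = -4 + 6 = 2$)
$\left(G{\left(18 \right)} + 399\right) 2 \cdot 6 = \left(2 + 399\right) 2 \cdot 6 = 401 \cdot 12 = 4812$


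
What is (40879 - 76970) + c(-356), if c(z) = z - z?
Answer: -36091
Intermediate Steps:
c(z) = 0
(40879 - 76970) + c(-356) = (40879 - 76970) + 0 = -36091 + 0 = -36091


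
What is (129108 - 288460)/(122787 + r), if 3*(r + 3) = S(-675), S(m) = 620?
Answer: -119514/92243 ≈ -1.2956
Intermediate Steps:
r = 611/3 (r = -3 + (⅓)*620 = -3 + 620/3 = 611/3 ≈ 203.67)
(129108 - 288460)/(122787 + r) = (129108 - 288460)/(122787 + 611/3) = -159352/368972/3 = -159352*3/368972 = -119514/92243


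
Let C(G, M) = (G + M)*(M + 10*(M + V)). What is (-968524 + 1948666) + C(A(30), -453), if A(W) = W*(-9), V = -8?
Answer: 4640691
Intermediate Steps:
A(W) = -9*W
C(G, M) = (-80 + 11*M)*(G + M) (C(G, M) = (G + M)*(M + 10*(M - 8)) = (G + M)*(M + 10*(-8 + M)) = (G + M)*(M + (-80 + 10*M)) = (G + M)*(-80 + 11*M) = (-80 + 11*M)*(G + M))
(-968524 + 1948666) + C(A(30), -453) = (-968524 + 1948666) + (-(-720)*30 - 80*(-453) + 11*(-453)² + 11*(-9*30)*(-453)) = 980142 + (-80*(-270) + 36240 + 11*205209 + 11*(-270)*(-453)) = 980142 + (21600 + 36240 + 2257299 + 1345410) = 980142 + 3660549 = 4640691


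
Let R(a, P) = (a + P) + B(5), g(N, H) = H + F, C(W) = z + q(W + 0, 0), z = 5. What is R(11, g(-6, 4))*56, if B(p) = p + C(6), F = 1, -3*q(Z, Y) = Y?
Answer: 1456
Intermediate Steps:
q(Z, Y) = -Y/3
C(W) = 5 (C(W) = 5 - ⅓*0 = 5 + 0 = 5)
g(N, H) = 1 + H (g(N, H) = H + 1 = 1 + H)
B(p) = 5 + p (B(p) = p + 5 = 5 + p)
R(a, P) = 10 + P + a (R(a, P) = (a + P) + (5 + 5) = (P + a) + 10 = 10 + P + a)
R(11, g(-6, 4))*56 = (10 + (1 + 4) + 11)*56 = (10 + 5 + 11)*56 = 26*56 = 1456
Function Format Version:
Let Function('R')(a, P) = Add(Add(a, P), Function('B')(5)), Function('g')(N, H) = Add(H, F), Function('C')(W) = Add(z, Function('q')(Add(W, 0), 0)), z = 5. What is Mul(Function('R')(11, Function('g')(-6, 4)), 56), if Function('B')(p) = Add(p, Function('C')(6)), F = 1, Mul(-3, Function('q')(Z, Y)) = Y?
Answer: 1456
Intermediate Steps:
Function('q')(Z, Y) = Mul(Rational(-1, 3), Y)
Function('C')(W) = 5 (Function('C')(W) = Add(5, Mul(Rational(-1, 3), 0)) = Add(5, 0) = 5)
Function('g')(N, H) = Add(1, H) (Function('g')(N, H) = Add(H, 1) = Add(1, H))
Function('B')(p) = Add(5, p) (Function('B')(p) = Add(p, 5) = Add(5, p))
Function('R')(a, P) = Add(10, P, a) (Function('R')(a, P) = Add(Add(a, P), Add(5, 5)) = Add(Add(P, a), 10) = Add(10, P, a))
Mul(Function('R')(11, Function('g')(-6, 4)), 56) = Mul(Add(10, Add(1, 4), 11), 56) = Mul(Add(10, 5, 11), 56) = Mul(26, 56) = 1456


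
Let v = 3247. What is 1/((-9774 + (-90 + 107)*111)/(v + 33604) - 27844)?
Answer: -36851/1026087131 ≈ -3.5914e-5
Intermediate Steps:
1/((-9774 + (-90 + 107)*111)/(v + 33604) - 27844) = 1/((-9774 + (-90 + 107)*111)/(3247 + 33604) - 27844) = 1/((-9774 + 17*111)/36851 - 27844) = 1/((-9774 + 1887)*(1/36851) - 27844) = 1/(-7887*1/36851 - 27844) = 1/(-7887/36851 - 27844) = 1/(-1026087131/36851) = -36851/1026087131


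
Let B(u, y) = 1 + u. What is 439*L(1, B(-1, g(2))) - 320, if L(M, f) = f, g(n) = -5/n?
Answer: -320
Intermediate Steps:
439*L(1, B(-1, g(2))) - 320 = 439*(1 - 1) - 320 = 439*0 - 320 = 0 - 320 = -320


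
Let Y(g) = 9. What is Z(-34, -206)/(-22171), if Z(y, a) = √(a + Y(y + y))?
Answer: -I*√197/22171 ≈ -0.00063306*I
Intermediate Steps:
Z(y, a) = √(9 + a) (Z(y, a) = √(a + 9) = √(9 + a))
Z(-34, -206)/(-22171) = √(9 - 206)/(-22171) = √(-197)*(-1/22171) = (I*√197)*(-1/22171) = -I*√197/22171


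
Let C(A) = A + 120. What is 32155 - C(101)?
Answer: 31934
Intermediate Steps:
C(A) = 120 + A
32155 - C(101) = 32155 - (120 + 101) = 32155 - 1*221 = 32155 - 221 = 31934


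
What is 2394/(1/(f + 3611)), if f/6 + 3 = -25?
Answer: 8242542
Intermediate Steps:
f = -168 (f = -18 + 6*(-25) = -18 - 150 = -168)
2394/(1/(f + 3611)) = 2394/(1/(-168 + 3611)) = 2394/(1/3443) = 2394*3443 = 8242542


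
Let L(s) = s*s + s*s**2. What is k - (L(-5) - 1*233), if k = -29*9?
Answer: 72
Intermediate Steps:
k = -261
L(s) = s**2 + s**3
k - (L(-5) - 1*233) = -261 - ((-5)**2*(1 - 5) - 1*233) = -261 - (25*(-4) - 233) = -261 - (-100 - 233) = -261 - 1*(-333) = -261 + 333 = 72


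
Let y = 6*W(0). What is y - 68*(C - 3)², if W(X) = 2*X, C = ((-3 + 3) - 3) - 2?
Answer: -4352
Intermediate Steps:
C = -5 (C = (0 - 3) - 2 = -3 - 2 = -5)
y = 0 (y = 6*(2*0) = 6*0 = 0)
y - 68*(C - 3)² = 0 - 68*(-5 - 3)² = 0 - 68*(-8)² = 0 - 68*64 = 0 - 4352 = -4352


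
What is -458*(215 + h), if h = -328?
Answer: 51754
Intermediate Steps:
-458*(215 + h) = -458*(215 - 328) = -458*(-113) = 51754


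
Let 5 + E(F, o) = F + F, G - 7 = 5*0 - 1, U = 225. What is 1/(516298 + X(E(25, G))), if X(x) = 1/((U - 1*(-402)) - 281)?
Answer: 346/178639109 ≈ 1.9369e-6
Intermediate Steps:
G = 6 (G = 7 + (5*0 - 1) = 7 + (0 - 1) = 7 - 1 = 6)
E(F, o) = -5 + 2*F (E(F, o) = -5 + (F + F) = -5 + 2*F)
X(x) = 1/346 (X(x) = 1/((225 - 1*(-402)) - 281) = 1/((225 + 402) - 281) = 1/(627 - 281) = 1/346)
1/(516298 + X(E(25, G))) = 1/(516298 + 1/346) = 1/(178639109/346) = 346/178639109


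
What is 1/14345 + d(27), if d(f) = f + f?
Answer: 774631/14345 ≈ 54.000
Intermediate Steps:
d(f) = 2*f
1/14345 + d(27) = 1/14345 + 2*27 = 1/14345 + 54 = 774631/14345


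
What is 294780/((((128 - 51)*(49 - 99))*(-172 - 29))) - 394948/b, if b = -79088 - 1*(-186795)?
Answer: -9129354678/2778302065 ≈ -3.2859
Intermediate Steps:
b = 107707 (b = -79088 + 186795 = 107707)
294780/((((128 - 51)*(49 - 99))*(-172 - 29))) - 394948/b = 294780/((((128 - 51)*(49 - 99))*(-172 - 29))) - 394948/107707 = 294780/(((77*(-50))*(-201))) - 394948*1/107707 = 294780/((-3850*(-201))) - 394948/107707 = 294780/773850 - 394948/107707 = 294780*(1/773850) - 394948/107707 = 9826/25795 - 394948/107707 = -9129354678/2778302065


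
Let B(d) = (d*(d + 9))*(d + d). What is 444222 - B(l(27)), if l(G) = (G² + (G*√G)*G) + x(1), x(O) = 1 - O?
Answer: -63804362238 - 69793083648*√3 ≈ -1.8469e+11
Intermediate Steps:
l(G) = G² + G^(5/2) (l(G) = (G² + (G*√G)*G) + (1 - 1*1) = (G² + G^(3/2)*G) + (1 - 1) = (G² + G^(5/2)) + 0 = G² + G^(5/2))
B(d) = 2*d²*(9 + d) (B(d) = (d*(9 + d))*(2*d) = 2*d²*(9 + d))
444222 - B(l(27)) = 444222 - 2*(27² + 27^(5/2))²*(9 + (27² + 27^(5/2))) = 444222 - 2*(729 + 2187*√3)²*(9 + (729 + 2187*√3)) = 444222 - 2*(729 + 2187*√3)²*(738 + 2187*√3)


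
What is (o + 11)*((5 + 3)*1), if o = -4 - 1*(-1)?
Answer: 64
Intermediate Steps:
o = -3 (o = -4 + 1 = -3)
(o + 11)*((5 + 3)*1) = (-3 + 11)*((5 + 3)*1) = 8*(8*1) = 8*8 = 64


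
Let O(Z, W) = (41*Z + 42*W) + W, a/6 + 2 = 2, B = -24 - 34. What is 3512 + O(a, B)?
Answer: 1018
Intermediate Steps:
B = -58
a = 0 (a = -12 + 6*2 = -12 + 12 = 0)
O(Z, W) = 41*Z + 43*W
3512 + O(a, B) = 3512 + (41*0 + 43*(-58)) = 3512 + (0 - 2494) = 3512 - 2494 = 1018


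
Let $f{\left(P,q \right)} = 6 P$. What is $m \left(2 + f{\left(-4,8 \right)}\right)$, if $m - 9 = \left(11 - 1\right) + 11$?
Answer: $-660$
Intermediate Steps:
$m = 30$ ($m = 9 + \left(\left(11 - 1\right) + 11\right) = 9 + \left(10 + 11\right) = 9 + 21 = 30$)
$m \left(2 + f{\left(-4,8 \right)}\right) = 30 \left(2 + 6 \left(-4\right)\right) = 30 \left(2 - 24\right) = 30 \left(-22\right) = -660$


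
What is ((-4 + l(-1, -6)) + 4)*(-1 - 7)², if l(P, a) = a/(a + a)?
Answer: 32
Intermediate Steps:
l(P, a) = ½ (l(P, a) = a/((2*a)) = a*(1/(2*a)) = ½)
((-4 + l(-1, -6)) + 4)*(-1 - 7)² = ((-4 + ½) + 4)*(-1 - 7)² = (-7/2 + 4)*(-8)² = (½)*64 = 32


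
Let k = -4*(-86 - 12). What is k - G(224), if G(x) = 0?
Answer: 392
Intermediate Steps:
k = 392 (k = -4*(-98) = 392)
k - G(224) = 392 - 1*0 = 392 + 0 = 392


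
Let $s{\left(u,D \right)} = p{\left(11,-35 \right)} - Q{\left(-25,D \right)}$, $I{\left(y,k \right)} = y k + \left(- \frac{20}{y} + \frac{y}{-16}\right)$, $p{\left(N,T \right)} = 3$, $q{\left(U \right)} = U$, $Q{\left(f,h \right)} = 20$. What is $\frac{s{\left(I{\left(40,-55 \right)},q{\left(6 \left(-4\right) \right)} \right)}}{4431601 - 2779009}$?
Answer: $- \frac{17}{1652592} \approx -1.0287 \cdot 10^{-5}$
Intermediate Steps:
$I{\left(y,k \right)} = - \frac{20}{y} - \frac{y}{16} + k y$ ($I{\left(y,k \right)} = k y + \left(- \frac{20}{y} + y \left(- \frac{1}{16}\right)\right) = k y - \left(\frac{20}{y} + \frac{y}{16}\right) = - \frac{20}{y} - \frac{y}{16} + k y$)
$s{\left(u,D \right)} = -17$ ($s{\left(u,D \right)} = 3 - 20 = -17$)
$\frac{s{\left(I{\left(40,-55 \right)},q{\left(6 \left(-4\right) \right)} \right)}}{4431601 - 2779009} = - \frac{17}{4431601 - 2779009} = - \frac{17}{1652592}$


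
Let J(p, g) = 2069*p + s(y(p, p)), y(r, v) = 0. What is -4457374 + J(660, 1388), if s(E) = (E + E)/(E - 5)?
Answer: -3091834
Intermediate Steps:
s(E) = 2*E/(-5 + E) (s(E) = (2*E)/(-5 + E) = 2*E/(-5 + E))
J(p, g) = 2069*p (J(p, g) = 2069*p + 2*0/(-5 + 0) = 2069*p + 2*0/(-5) = 2069*p + 2*0*(-⅕) = 2069*p + 0 = 2069*p)
-4457374 + J(660, 1388) = -4457374 + 2069*660 = -4457374 + 1365540 = -3091834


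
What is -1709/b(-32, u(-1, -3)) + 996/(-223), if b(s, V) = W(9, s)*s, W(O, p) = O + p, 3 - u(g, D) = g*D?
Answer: -1114163/164128 ≈ -6.7884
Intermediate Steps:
u(g, D) = 3 - D*g (u(g, D) = 3 - g*D = 3 - D*g)
b(s, V) = s*(9 + s) (b(s, V) = (9 + s)*s = s*(9 + s))
-1709/b(-32, u(-1, -3)) + 996/(-223) = -1709*(-1/(32*(9 - 32))) + 996/(-223) = -1709/((-32*(-23))) + 996*(-1/223) = -1709/736 - 996/223 = -1114163/164128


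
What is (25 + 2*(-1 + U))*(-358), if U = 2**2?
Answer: -11098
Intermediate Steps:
U = 4
(25 + 2*(-1 + U))*(-358) = (25 + 2*(-1 + 4))*(-358) = (25 + 2*3)*(-358) = (25 + 6)*(-358) = 31*(-358) = -11098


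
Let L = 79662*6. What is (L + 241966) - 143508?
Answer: 576430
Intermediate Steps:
L = 477972
(L + 241966) - 143508 = (477972 + 241966) - 143508 = 719938 - 143508 = 576430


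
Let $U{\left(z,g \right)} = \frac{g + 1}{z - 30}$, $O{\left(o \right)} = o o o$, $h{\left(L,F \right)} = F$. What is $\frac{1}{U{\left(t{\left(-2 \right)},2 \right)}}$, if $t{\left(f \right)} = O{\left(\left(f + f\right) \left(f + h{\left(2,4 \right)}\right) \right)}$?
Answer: $- \frac{542}{3} \approx -180.67$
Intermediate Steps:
$O{\left(o \right)} = o^{3}$ ($O{\left(o \right)} = o^{2} o = o^{3}$)
$t{\left(f \right)} = 8 f^{3} \left(4 + f\right)^{3}$ ($t{\left(f \right)} = \left(\left(f + f\right) \left(f + 4\right)\right)^{3} = \left(2 f \left(4 + f\right)\right)^{3} = 8 f^{3} \left(4 + f\right)^{3}$)
$U{\left(z,g \right)} = \frac{1 + g}{-30 + z}$
$\frac{1}{U{\left(t{\left(-2 \right)},2 \right)}} = \frac{1}{\frac{1}{-30 + 8 \left(-2\right)^{3} \left(4 - 2\right)^{3}} \left(1 + 2\right)} = \frac{1}{\frac{1}{-30 + 8 \left(-8\right) 2^{3}} \cdot 3} = \frac{1}{\frac{1}{-30 + 8 \left(-8\right) 8} \cdot 3} = \frac{1}{\frac{1}{-30 - 512} \cdot 3} = \frac{1}{\frac{1}{-542} \cdot 3} = \frac{1}{\left(- \frac{1}{542}\right) 3} = \frac{1}{- \frac{3}{542}} = - \frac{542}{3}$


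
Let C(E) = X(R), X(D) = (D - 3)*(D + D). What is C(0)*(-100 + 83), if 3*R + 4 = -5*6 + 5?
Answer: -37468/9 ≈ -4163.1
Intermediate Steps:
R = -29/3 (R = -4/3 + (-5*6 + 5)/3 = -4/3 + (-30 + 5)/3 = -4/3 + (1/3)*(-25) = -4/3 - 25/3 = -29/3 ≈ -9.6667)
X(D) = 2*D*(-3 + D) (X(D) = (-3 + D)*(2*D) = 2*D*(-3 + D))
C(E) = 2204/9 (C(E) = 2*(-29/3)*(-3 - 29/3) = 2*(-29/3)*(-38/3) = 2204/9)
C(0)*(-100 + 83) = 2204*(-100 + 83)/9 = (2204/9)*(-17) = -37468/9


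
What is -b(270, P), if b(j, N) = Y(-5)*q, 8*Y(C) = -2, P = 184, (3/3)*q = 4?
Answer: 1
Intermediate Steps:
q = 4
Y(C) = -¼ (Y(C) = (⅛)*(-2) = -¼)
b(j, N) = -1 (b(j, N) = -¼*4 = -1)
-b(270, P) = -1*(-1) = 1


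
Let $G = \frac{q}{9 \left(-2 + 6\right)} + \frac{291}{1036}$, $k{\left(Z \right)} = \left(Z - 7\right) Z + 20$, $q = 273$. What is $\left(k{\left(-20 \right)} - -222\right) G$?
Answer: $\frac{4778411}{777} \approx 6149.8$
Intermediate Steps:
$k{\left(Z \right)} = 20 + Z \left(-7 + Z\right)$ ($k{\left(Z \right)} = \left(Z - 7\right) Z + 20 = \left(-7 + Z\right) Z + 20 = Z \left(-7 + Z\right) + 20 = 20 + Z \left(-7 + Z\right)$)
$G = \frac{12221}{1554}$ ($G = \frac{273}{9 \left(-2 + 6\right)} + \frac{291}{1036} = \frac{273}{9 \cdot 4} + 291 \cdot \frac{1}{1036} = \frac{273}{36} + \frac{291}{1036} = 273 \cdot \frac{1}{36} + \frac{291}{1036} = \frac{91}{12} + \frac{291}{1036} = \frac{12221}{1554} \approx 7.8642$)
$\left(k{\left(-20 \right)} - -222\right) G = \left(\left(20 + \left(-20\right)^{2} - -140\right) - -222\right) \frac{12221}{1554} = \left(\left(20 + 400 + 140\right) + 222\right) \frac{12221}{1554} = \left(560 + 222\right) \frac{12221}{1554} = 782 \cdot \frac{12221}{1554} = \frac{4778411}{777}$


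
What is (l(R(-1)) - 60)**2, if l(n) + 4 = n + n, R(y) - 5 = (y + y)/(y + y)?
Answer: 2704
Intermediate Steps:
R(y) = 6 (R(y) = 5 + (y + y)/(y + y) = 5 + (2*y)/((2*y)) = 5 + (2*y)*(1/(2*y)) = 5 + 1 = 6)
l(n) = -4 + 2*n (l(n) = -4 + (n + n) = -4 + 2*n)
(l(R(-1)) - 60)**2 = ((-4 + 2*6) - 60)**2 = ((-4 + 12) - 60)**2 = (8 - 60)**2 = (-52)**2 = 2704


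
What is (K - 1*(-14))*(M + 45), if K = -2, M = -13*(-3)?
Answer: 1008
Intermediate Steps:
M = 39
(K - 1*(-14))*(M + 45) = (-2 - 1*(-14))*(39 + 45) = (-2 + 14)*84 = 12*84 = 1008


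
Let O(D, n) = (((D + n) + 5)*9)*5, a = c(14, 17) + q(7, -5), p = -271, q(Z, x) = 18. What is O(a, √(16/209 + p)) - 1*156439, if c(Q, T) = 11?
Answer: -154909 + 45*I*√11834207/209 ≈ -1.5491e+5 + 740.69*I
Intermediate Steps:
a = 29 (a = 11 + 18 = 29)
O(D, n) = 225 + 45*D + 45*n (O(D, n) = ((5 + D + n)*9)*5 = (45 + 9*D + 9*n)*5 = 225 + 45*D + 45*n)
O(a, √(16/209 + p)) - 1*156439 = (225 + 45*29 + 45*√(16/209 - 271)) - 1*156439 = (225 + 1305 + 45*√(16*(1/209) - 271)) - 156439 = (225 + 1305 + 45*√(16/209 - 271)) - 156439 = (225 + 1305 + 45*√(-56623/209)) - 156439 = (225 + 1305 + 45*(I*√11834207/209)) - 156439 = (225 + 1305 + 45*I*√11834207/209) - 156439 = (1530 + 45*I*√11834207/209) - 156439 = -154909 + 45*I*√11834207/209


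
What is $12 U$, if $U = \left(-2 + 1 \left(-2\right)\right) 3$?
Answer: $-144$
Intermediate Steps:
$U = -12$ ($U = \left(-2 - 2\right) 3 = \left(-4\right) 3 = -12$)
$12 U = 12 \left(-12\right) = -144$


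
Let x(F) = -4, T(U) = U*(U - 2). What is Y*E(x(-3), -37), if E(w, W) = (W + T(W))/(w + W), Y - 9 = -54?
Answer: 63270/41 ≈ 1543.2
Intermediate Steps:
T(U) = U*(-2 + U)
Y = -45 (Y = 9 - 54 = -45)
E(w, W) = (W + W*(-2 + W))/(W + w) (E(w, W) = (W + W*(-2 + W))/(w + W) = (W + W*(-2 + W))/(W + w))
Y*E(x(-3), -37) = -(-1665)*(-1 - 37)/(-37 - 4) = -(-1665)*(-38)/(-41) = -(-1665)*(-1)*(-38)/41 = -45*(-1406/41) = 63270/41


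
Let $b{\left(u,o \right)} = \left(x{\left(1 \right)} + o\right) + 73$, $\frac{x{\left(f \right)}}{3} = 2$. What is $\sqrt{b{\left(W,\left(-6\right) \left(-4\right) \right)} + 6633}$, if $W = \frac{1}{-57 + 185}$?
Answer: $4 \sqrt{421} \approx 82.073$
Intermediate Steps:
$W = \frac{1}{128} \approx 0.0078125$
$x{\left(f \right)} = 6$ ($x{\left(f \right)} = 3 \cdot 2 = 6$)
$b{\left(u,o \right)} = 79 + o$ ($b{\left(u,o \right)} = \left(6 + o\right) + 73 = 79 + o$)
$\sqrt{b{\left(W,\left(-6\right) \left(-4\right) \right)} + 6633} = \sqrt{\left(79 - -24\right) + 6633} = \sqrt{\left(79 + 24\right) + 6633} = \sqrt{103 + 6633} = \sqrt{6736} = 4 \sqrt{421}$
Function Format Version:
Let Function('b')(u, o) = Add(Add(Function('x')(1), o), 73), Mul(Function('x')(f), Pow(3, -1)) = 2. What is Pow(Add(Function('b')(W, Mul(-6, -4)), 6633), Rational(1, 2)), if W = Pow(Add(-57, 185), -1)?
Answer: Mul(4, Pow(421, Rational(1, 2))) ≈ 82.073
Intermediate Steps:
W = Rational(1, 128) (W = Pow(128, -1) = Rational(1, 128) ≈ 0.0078125)
Function('x')(f) = 6 (Function('x')(f) = Mul(3, 2) = 6)
Function('b')(u, o) = Add(79, o) (Function('b')(u, o) = Add(Add(6, o), 73) = Add(79, o))
Pow(Add(Function('b')(W, Mul(-6, -4)), 6633), Rational(1, 2)) = Pow(Add(Add(79, Mul(-6, -4)), 6633), Rational(1, 2)) = Pow(Add(Add(79, 24), 6633), Rational(1, 2)) = Pow(Add(103, 6633), Rational(1, 2)) = Pow(6736, Rational(1, 2)) = Mul(4, Pow(421, Rational(1, 2)))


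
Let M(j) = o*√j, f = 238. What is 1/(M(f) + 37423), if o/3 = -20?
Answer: 37423/1399624129 + 60*√238/1399624129 ≈ 2.7399e-5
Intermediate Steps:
o = -60 (o = 3*(-20) = -60)
M(j) = -60*√j
1/(M(f) + 37423) = 1/(-60*√238 + 37423) = 1/(37423 - 60*√238)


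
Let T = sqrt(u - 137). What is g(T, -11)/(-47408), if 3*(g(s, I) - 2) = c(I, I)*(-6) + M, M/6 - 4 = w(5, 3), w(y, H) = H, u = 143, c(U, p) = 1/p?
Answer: -89/260744 ≈ -0.00034133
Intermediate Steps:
M = 42 (M = 24 + 6*3 = 24 + 18 = 42)
T = sqrt(6) (T = sqrt(143 - 137) = sqrt(6) ≈ 2.4495)
g(s, I) = 16 - 2/I (g(s, I) = 2 + (-6/I + 42)/3 = 2 + (42 - 6/I)/3 = 2 + (14 - 2/I) = 16 - 2/I)
g(T, -11)/(-47408) = (16 - 2/(-11))/(-47408) = (16 - 2*(-1/11))*(-1/47408) = (16 + 2/11)*(-1/47408) = (178/11)*(-1/47408) = -89/260744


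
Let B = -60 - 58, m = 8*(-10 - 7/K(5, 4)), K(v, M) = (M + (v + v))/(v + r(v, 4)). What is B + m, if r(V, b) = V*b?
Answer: -298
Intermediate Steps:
K(v, M) = (M + 2*v)/(5*v) (K(v, M) = (M + (v + v))/(v + v*4) = (M + 2*v)/(v + 4*v) = (M + 2*v)/((5*v)) = (M + 2*v)*(1/(5*v)) = (M + 2*v)/(5*v))
m = -180 (m = 8*(-10 - 7*25/(4 + 2*5)) = 8*(-10 - 7*25/(4 + 10)) = 8*(-10 - 7/((⅕)*(⅕)*14)) = 8*(-10 - 7/14/25) = 8*(-10 - 7*25/14) = 8*(-10 - 25/2) = 8*(-45/2) = -180)
B = -118
B + m = -118 - 180 = -298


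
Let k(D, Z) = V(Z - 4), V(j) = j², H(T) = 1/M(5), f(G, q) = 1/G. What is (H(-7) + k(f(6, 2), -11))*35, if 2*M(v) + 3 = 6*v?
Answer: 212695/27 ≈ 7877.6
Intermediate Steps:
M(v) = -3/2 + 3*v (M(v) = -3/2 + (6*v)/2 = -3/2 + 3*v)
H(T) = 2/27 (H(T) = 1/(-3/2 + 3*5) = 1/(-3/2 + 15) = 1/(27/2) = 2/27)
k(D, Z) = (-4 + Z)² (k(D, Z) = (Z - 4)² = (-4 + Z)²)
(H(-7) + k(f(6, 2), -11))*35 = (2/27 + (-4 - 11)²)*35 = (2/27 + (-15)²)*35 = (2/27 + 225)*35 = (6077/27)*35 = 212695/27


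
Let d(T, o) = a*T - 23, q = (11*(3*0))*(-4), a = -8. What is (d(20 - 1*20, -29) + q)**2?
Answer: 529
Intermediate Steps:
q = 0 (q = (11*0)*(-4) = 0*(-4) = 0)
d(T, o) = -23 - 8*T (d(T, o) = -8*T - 23 = -23 - 8*T)
(d(20 - 1*20, -29) + q)**2 = ((-23 - 8*(20 - 1*20)) + 0)**2 = ((-23 - 8*(20 - 20)) + 0)**2 = ((-23 - 8*0) + 0)**2 = ((-23 + 0) + 0)**2 = (-23 + 0)**2 = (-23)**2 = 529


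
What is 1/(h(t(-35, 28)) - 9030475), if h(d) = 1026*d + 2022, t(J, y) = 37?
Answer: -1/8990491 ≈ -1.1123e-7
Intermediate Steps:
h(d) = 2022 + 1026*d
1/(h(t(-35, 28)) - 9030475) = 1/((2022 + 1026*37) - 9030475) = 1/((2022 + 37962) - 9030475) = 1/(39984 - 9030475) = 1/(-8990491) = -1/8990491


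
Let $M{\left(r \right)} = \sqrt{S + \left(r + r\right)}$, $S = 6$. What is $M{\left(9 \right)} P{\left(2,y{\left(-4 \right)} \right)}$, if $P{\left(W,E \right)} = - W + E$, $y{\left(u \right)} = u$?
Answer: $- 12 \sqrt{6} \approx -29.394$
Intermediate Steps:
$M{\left(r \right)} = \sqrt{6 + 2 r}$ ($M{\left(r \right)} = \sqrt{6 + \left(r + r\right)} = \sqrt{6 + 2 r}$)
$P{\left(W,E \right)} = E - W$
$M{\left(9 \right)} P{\left(2,y{\left(-4 \right)} \right)} = \sqrt{6 + 2 \cdot 9} \left(-4 - 2\right) = \sqrt{6 + 18} \left(-4 - 2\right) = \sqrt{24} \left(-6\right) = 2 \sqrt{6} \left(-6\right) = - 12 \sqrt{6}$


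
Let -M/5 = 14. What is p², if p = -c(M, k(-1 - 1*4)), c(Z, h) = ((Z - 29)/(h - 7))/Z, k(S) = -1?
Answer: 9801/313600 ≈ 0.031253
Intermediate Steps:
M = -70 (M = -5*14 = -70)
c(Z, h) = (-29 + Z)/(Z*(-7 + h)) (c(Z, h) = ((-29 + Z)/(-7 + h))/Z = (-29 + Z)/(Z*(-7 + h)))
p = 99/560 (p = -(-29 - 70)/((-70)*(-7 - 1)) = -(-1)*(-99)/(70*(-8)) = -(-1)*(-1)*(-99)/(70*8) = -1*(-99/560) = 99/560 ≈ 0.17679)
p² = (99/560)² = 9801/313600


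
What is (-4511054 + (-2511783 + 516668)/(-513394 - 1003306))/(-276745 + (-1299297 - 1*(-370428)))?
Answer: 1368382721337/365710950760 ≈ 3.7417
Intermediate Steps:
(-4511054 + (-2511783 + 516668)/(-513394 - 1003306))/(-276745 + (-1299297 - 1*(-370428))) = (-4511054 - 1995115/(-1516700))/(-276745 + (-1299297 + 370428)) = (-4511054 - 1995115*(-1/1516700))/(-276745 - 928869) = (-4511054 + 399023/303340)/(-1205614) = -1368382721337/303340*(-1/1205614) = 1368382721337/365710950760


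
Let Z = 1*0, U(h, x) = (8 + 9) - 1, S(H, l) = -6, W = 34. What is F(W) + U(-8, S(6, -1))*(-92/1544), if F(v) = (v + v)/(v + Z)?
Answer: 202/193 ≈ 1.0466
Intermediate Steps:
U(h, x) = 16 (U(h, x) = 17 - 1 = 16)
Z = 0
F(v) = 2 (F(v) = (v + v)/(v + 0) = (2*v)/v = 2)
F(W) + U(-8, S(6, -1))*(-92/1544) = 2 + 16*(-92/1544) = 2 + 16*(-92*1/1544) = 2 + 16*(-23/386) = 2 - 184/193 = 202/193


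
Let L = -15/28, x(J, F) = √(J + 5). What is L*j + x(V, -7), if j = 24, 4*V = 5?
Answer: -145/14 ≈ -10.357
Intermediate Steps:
V = 5/4 (V = (¼)*5 = 5/4 ≈ 1.2500)
x(J, F) = √(5 + J)
L = -15/28 (L = -15*1/28 = -15/28 ≈ -0.53571)
L*j + x(V, -7) = -15/28*24 + √(5 + 5/4) = -90/7 + √(25/4) = -90/7 + 5/2 = -145/14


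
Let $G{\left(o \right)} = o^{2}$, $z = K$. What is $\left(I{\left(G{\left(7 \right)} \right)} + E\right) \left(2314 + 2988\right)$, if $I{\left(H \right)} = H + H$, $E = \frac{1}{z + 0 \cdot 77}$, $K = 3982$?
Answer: $\frac{94047117}{181} \approx 5.196 \cdot 10^{5}$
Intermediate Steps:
$z = 3982$
$E = \frac{1}{3982}$ ($E = \frac{1}{3982 + 0 \cdot 77} = \frac{1}{3982 + 0} = \frac{1}{3982} \approx 0.00025113$)
$I{\left(H \right)} = 2 H$
$\left(I{\left(G{\left(7 \right)} \right)} + E\right) \left(2314 + 2988\right) = \left(2 \cdot 7^{2} + \frac{1}{3982}\right) \left(2314 + 2988\right) = \left(2 \cdot 49 + \frac{1}{3982}\right) 5302 = \left(98 + \frac{1}{3982}\right) 5302 = \frac{390237}{3982} \cdot 5302 = \frac{94047117}{181}$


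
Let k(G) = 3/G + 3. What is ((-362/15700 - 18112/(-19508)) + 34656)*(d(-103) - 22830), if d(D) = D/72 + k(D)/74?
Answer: -923577808310445719739/1167216311600 ≈ -7.9127e+8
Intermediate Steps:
k(G) = 3 + 3/G
d(D) = 3/74 + D/72 + 3/(74*D) (d(D) = D/72 + (3 + 3/D)/74 = D*(1/72) + (3 + 3/D)*(1/74) = D/72 + (3/74 + 3/(74*D)) = 3/74 + D/72 + 3/(74*D))
((-362/15700 - 18112/(-19508)) + 34656)*(d(-103) - 22830) = ((-362/15700 - 18112/(-19508)) + 34656)*((3/74 + (1/72)*(-103) + (3/74)/(-103)) - 22830) = ((-362*1/15700 - 18112*(-1/19508)) + 34656)*((3/74 - 103/72 + (3/74)*(-1/103)) - 22830) = ((-181/7850 + 4528/4877) + 34656)*((3/74 - 103/72 - 3/7622) - 22830) = (34662063/38284450 + 34656)*(-381517/274392 - 22830) = (1326820561263/38284450)*(-6264750877/274392) = -923577808310445719739/1167216311600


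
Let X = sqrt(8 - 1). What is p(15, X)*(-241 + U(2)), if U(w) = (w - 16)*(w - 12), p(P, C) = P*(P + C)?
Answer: -22725 - 1515*sqrt(7) ≈ -26733.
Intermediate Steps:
X = sqrt(7) ≈ 2.6458
p(P, C) = P*(C + P)
U(w) = (-16 + w)*(-12 + w)
p(15, X)*(-241 + U(2)) = (15*(sqrt(7) + 15))*(-241 + (192 + 2**2 - 28*2)) = (15*(15 + sqrt(7)))*(-241 + (192 + 4 - 56)) = (225 + 15*sqrt(7))*(-241 + 140) = (225 + 15*sqrt(7))*(-101) = -22725 - 1515*sqrt(7)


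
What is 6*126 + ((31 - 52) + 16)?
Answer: 751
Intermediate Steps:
6*126 + ((31 - 52) + 16) = 756 + (-21 + 16) = 756 - 5 = 751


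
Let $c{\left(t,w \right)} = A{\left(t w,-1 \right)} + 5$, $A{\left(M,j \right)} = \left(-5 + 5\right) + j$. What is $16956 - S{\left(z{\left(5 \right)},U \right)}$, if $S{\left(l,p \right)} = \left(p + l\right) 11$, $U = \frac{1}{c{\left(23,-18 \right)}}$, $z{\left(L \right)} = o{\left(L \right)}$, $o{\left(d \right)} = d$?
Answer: $\frac{67593}{4} \approx 16898.0$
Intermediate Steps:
$z{\left(L \right)} = L$
$A{\left(M,j \right)} = j$ ($A{\left(M,j \right)} = 0 + j = j$)
$c{\left(t,w \right)} = 4$ ($c{\left(t,w \right)} = -1 + 5 = 4$)
$U = \frac{1}{4} \approx 0.25$
$S{\left(l,p \right)} = 11 l + 11 p$ ($S{\left(l,p \right)} = \left(l + p\right) 11 = 11 l + 11 p$)
$16956 - S{\left(z{\left(5 \right)},U \right)} = 16956 - \left(11 \cdot 5 + 11 \cdot \frac{1}{4}\right) = 16956 - \left(55 + \frac{11}{4}\right) = 16956 - \frac{231}{4} = \frac{67593}{4}$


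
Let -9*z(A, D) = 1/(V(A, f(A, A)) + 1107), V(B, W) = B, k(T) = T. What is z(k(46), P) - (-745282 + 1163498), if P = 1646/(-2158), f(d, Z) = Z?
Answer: -4339827433/10377 ≈ -4.1822e+5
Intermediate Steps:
P = -823/1079 (P = 1646*(-1/2158) = -823/1079 ≈ -0.76274)
z(A, D) = -1/(9*(1107 + A)) (z(A, D) = -1/(9*(A + 1107)) = -1/(9*(1107 + A)))
z(k(46), P) - (-745282 + 1163498) = -1/(9963 + 9*46) - (-745282 + 1163498) = -1/(9963 + 414) - 1*418216 = -1/10377 - 418216 = -4339827433/10377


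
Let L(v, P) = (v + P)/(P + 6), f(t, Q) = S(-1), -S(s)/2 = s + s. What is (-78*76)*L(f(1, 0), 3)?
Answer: -13832/3 ≈ -4610.7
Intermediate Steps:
S(s) = -4*s (S(s) = -2*(s + s) = -4*s)
f(t, Q) = 4 (f(t, Q) = -4*(-1) = 4)
L(v, P) = (P + v)/(6 + P)
(-78*76)*L(f(1, 0), 3) = (-78*76)*((3 + 4)/(6 + 3)) = -5928*7/9 = -13832/3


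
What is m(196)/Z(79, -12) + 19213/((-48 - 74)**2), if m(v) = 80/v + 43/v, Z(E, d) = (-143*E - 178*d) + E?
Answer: 8549673151/6623647912 ≈ 1.2908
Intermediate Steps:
Z(E, d) = -178*d - 142*E (Z(E, d) = (-178*d - 143*E) + E = -178*d - 142*E)
m(v) = 123/v
m(196)/Z(79, -12) + 19213/((-48 - 74)**2) = (123/196)/(-178*(-12) - 142*79) + 19213/((-48 - 74)**2) = (123*(1/196))/(2136 - 11218) + 19213/((-122)**2) = (123/196)/(-9082) + 19213/14884 = (123/196)*(-1/9082) + 19213*(1/14884) = -123/1780072 + 19213/14884 = 8549673151/6623647912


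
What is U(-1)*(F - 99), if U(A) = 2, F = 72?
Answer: -54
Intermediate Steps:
U(-1)*(F - 99) = 2*(72 - 99) = 2*(-27) = -54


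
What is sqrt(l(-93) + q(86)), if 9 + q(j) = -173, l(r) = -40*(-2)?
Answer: I*sqrt(102) ≈ 10.1*I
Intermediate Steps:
l(r) = 80
q(j) = -182 (q(j) = -9 - 173 = -182)
sqrt(l(-93) + q(86)) = sqrt(80 - 182) = sqrt(-102) = I*sqrt(102)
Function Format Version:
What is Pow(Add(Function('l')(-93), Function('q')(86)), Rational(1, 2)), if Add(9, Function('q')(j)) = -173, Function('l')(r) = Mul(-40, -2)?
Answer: Mul(I, Pow(102, Rational(1, 2))) ≈ Mul(10.100, I)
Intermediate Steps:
Function('l')(r) = 80
Function('q')(j) = -182 (Function('q')(j) = Add(-9, -173) = -182)
Pow(Add(Function('l')(-93), Function('q')(86)), Rational(1, 2)) = Pow(Add(80, -182), Rational(1, 2)) = Pow(-102, Rational(1, 2)) = Mul(I, Pow(102, Rational(1, 2)))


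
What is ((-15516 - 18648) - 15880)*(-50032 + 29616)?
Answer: 1021698304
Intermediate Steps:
((-15516 - 18648) - 15880)*(-50032 + 29616) = (-34164 - 15880)*(-20416) = -50044*(-20416) = 1021698304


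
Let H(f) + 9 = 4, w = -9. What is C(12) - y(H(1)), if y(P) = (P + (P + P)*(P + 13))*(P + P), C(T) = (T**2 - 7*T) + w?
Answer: -799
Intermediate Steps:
C(T) = -9 + T**2 - 7*T (C(T) = (T**2 - 7*T) - 9 = -9 + T**2 - 7*T)
H(f) = -5 (H(f) = -9 + 4 = -5)
y(P) = 2*P*(P + 2*P*(13 + P)) (y(P) = (P + (2*P)*(13 + P))*(2*P) = (P + 2*P*(13 + P))*(2*P) = 2*P*(P + 2*P*(13 + P)))
C(12) - y(H(1)) = (-9 + 12**2 - 7*12) - (-5)**2*(54 + 4*(-5)) = (-9 + 144 - 84) - 25*(54 - 20) = 51 - 25*34 = 51 - 1*850 = 51 - 850 = -799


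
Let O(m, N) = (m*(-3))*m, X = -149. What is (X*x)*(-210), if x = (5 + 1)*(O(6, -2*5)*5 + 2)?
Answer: -101004120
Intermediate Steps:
O(m, N) = -3*m² (O(m, N) = (-3*m)*m = -3*m²)
x = -3228 (x = (5 + 1)*(-3*6²*5 + 2) = 6*(-3*36*5 + 2) = 6*(-108*5 + 2) = 6*(-540 + 2) = 6*(-538) = -3228)
(X*x)*(-210) = -149*(-3228)*(-210) = 480972*(-210) = -101004120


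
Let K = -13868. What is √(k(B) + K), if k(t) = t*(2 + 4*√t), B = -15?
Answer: √(-13898 - 60*I*√15) ≈ 0.9855 - 117.89*I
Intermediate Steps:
√(k(B) + K) = √((2*(-15) + 4*(-15)^(3/2)) - 13868) = √((-30 + 4*(-15*I*√15)) - 13868) = √((-30 - 60*I*√15) - 13868) = √(-13898 - 60*I*√15)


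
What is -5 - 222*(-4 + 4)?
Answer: -5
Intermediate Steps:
-5 - 222*(-4 + 4) = -5 - 222*0 = -5 - 111*0 = -5 + 0 = -5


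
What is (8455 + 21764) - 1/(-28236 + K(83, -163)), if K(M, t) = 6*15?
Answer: 850543975/28146 ≈ 30219.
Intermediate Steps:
K(M, t) = 90
(8455 + 21764) - 1/(-28236 + K(83, -163)) = (8455 + 21764) - 1/(-28236 + 90) = 30219 - 1/(-28146) = 30219 - 1*(-1/28146) = 30219 + 1/28146 = 850543975/28146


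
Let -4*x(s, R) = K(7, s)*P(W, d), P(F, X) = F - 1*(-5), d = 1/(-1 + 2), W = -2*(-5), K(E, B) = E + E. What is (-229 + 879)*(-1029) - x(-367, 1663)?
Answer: -1337595/2 ≈ -6.6880e+5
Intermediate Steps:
K(E, B) = 2*E
W = 10
d = 1 (d = 1/1 = 1)
P(F, X) = 5 + F (P(F, X) = F + 5 = 5 + F)
x(s, R) = -105/2 (x(s, R) = -2*7*(5 + 10)/4 = -7*15/2 = -¼*210 = -105/2)
(-229 + 879)*(-1029) - x(-367, 1663) = (-229 + 879)*(-1029) - 1*(-105/2) = 650*(-1029) + 105/2 = -668850 + 105/2 = -1337595/2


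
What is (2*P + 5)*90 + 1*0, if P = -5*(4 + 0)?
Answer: -3150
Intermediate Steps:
P = -20 (P = -5*4 = -20)
(2*P + 5)*90 + 1*0 = (2*(-20) + 5)*90 + 1*0 = (-40 + 5)*90 + 0 = -35*90 + 0 = -3150 + 0 = -3150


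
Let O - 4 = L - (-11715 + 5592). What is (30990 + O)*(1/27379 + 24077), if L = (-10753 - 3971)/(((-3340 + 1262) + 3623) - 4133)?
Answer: 15833016588901920/17714213 ≈ 8.9380e+8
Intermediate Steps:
L = 3681/647 (L = -14724/((-2078 + 3623) - 4133) = -14724/(1545 - 4133) = -14724/(-2588) = -14724*(-1/2588) = 3681/647 ≈ 5.6893)
O = 3967850/647 (O = 4 + (3681/647 - (-11715 + 5592)) = 4 + (3681/647 - 1*(-6123)) = 4 + (3681/647 + 6123) = 4 + 3965262/647 = 3967850/647 ≈ 6132.7)
(30990 + O)*(1/27379 + 24077) = (30990 + 3967850/647)*(1/27379 + 24077) = 24018380*(1/27379 + 24077)/647 = (24018380/647)*(659204184/27379) = 15833016588901920/17714213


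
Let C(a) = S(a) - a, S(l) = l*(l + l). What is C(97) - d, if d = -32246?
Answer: 50967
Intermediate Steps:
S(l) = 2*l**2 (S(l) = l*(2*l) = 2*l**2)
C(a) = -a + 2*a**2 (C(a) = 2*a**2 - a = -a + 2*a**2)
C(97) - d = 97*(-1 + 2*97) - 1*(-32246) = 97*(-1 + 194) + 32246 = 97*193 + 32246 = 18721 + 32246 = 50967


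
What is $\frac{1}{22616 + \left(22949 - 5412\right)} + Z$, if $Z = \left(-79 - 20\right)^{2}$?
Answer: $\frac{393539554}{40153} \approx 9801.0$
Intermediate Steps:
$Z = 9801$ ($Z = \left(-99\right)^{2} = 9801$)
$\frac{1}{22616 + \left(22949 - 5412\right)} + Z = \frac{1}{22616 + \left(22949 - 5412\right)} + 9801 = \frac{1}{22616 + 17537} + 9801 = \frac{1}{40153} + 9801 = \frac{393539554}{40153}$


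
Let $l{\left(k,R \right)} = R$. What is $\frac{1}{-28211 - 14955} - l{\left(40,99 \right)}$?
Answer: $- \frac{4273435}{43166} \approx -99.0$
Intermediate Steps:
$\frac{1}{-28211 - 14955} - l{\left(40,99 \right)} = \frac{1}{-28211 - 14955} - 99 = \frac{1}{-43166} - 99 = - \frac{1}{43166} - 99 = - \frac{4273435}{43166}$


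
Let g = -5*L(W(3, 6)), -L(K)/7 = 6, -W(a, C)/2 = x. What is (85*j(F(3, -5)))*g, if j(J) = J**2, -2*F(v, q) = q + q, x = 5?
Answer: 446250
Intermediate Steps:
W(a, C) = -10 (W(a, C) = -2*5 = -10)
F(v, q) = -q (F(v, q) = -(q + q)/2 = -q)
L(K) = -42 (L(K) = -7*6 = -42)
g = 210 (g = -5*(-42) = 210)
(85*j(F(3, -5)))*g = (85*(-1*(-5))**2)*210 = (85*5**2)*210 = (85*25)*210 = 2125*210 = 446250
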